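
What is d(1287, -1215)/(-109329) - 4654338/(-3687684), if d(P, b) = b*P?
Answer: 2437958053/156632014 ≈ 15.565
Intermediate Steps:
d(P, b) = P*b
d(1287, -1215)/(-109329) - 4654338/(-3687684) = (1287*(-1215))/(-109329) - 4654338/(-3687684) = -1563705*(-1/109329) - 4654338*(-1/3687684) = 47385/3313 + 59671/47278 = 2437958053/156632014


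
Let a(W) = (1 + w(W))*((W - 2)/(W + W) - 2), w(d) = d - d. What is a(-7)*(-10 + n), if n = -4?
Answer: 19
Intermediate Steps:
w(d) = 0
a(W) = -2 + (-2 + W)/(2*W) (a(W) = (1 + 0)*((W - 2)/(W + W) - 2) = 1*((-2 + W)/((2*W)) - 2) = 1*((-2 + W)*(1/(2*W)) - 2) = 1*((-2 + W)/(2*W) - 2) = 1*(-2 + (-2 + W)/(2*W)) = -2 + (-2 + W)/(2*W))
n = -4 (n = -1*4 = -4)
a(-7)*(-10 + n) = (-3/2 - 1/(-7))*(-10 - 4) = (-3/2 - 1*(-⅐))*(-14) = (-3/2 + ⅐)*(-14) = -19/14*(-14) = 19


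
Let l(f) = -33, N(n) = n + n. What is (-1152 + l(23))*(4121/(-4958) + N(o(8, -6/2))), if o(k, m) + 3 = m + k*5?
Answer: -394632255/4958 ≈ -79595.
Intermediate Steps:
o(k, m) = -3 + m + 5*k (o(k, m) = -3 + (m + k*5) = -3 + (m + 5*k) = -3 + m + 5*k)
N(n) = 2*n
(-1152 + l(23))*(4121/(-4958) + N(o(8, -6/2))) = (-1152 - 33)*(4121/(-4958) + 2*(-3 - 6/2 + 5*8)) = -1185*(4121*(-1/4958) + 2*(-3 - 6*1/2 + 40)) = -1185*(-4121/4958 + 2*(-3 - 3 + 40)) = -1185*(-4121/4958 + 2*34) = -1185*(-4121/4958 + 68) = -1185*333023/4958 = -394632255/4958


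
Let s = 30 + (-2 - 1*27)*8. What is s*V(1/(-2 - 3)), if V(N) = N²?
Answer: -202/25 ≈ -8.0800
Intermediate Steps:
s = -202 (s = 30 + (-2 - 27)*8 = 30 - 29*8 = 30 - 232 = -202)
s*V(1/(-2 - 3)) = -202/(-2 - 3)² = -202*(1/(-5))² = -202*(-⅕)² = -202*1/25 = -202/25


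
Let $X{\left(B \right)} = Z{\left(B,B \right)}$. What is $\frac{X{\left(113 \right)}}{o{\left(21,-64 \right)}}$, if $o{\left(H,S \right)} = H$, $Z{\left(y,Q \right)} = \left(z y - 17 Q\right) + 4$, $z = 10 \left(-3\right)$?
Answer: $- \frac{1769}{7} \approx -252.71$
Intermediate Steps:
$z = -30$
$Z{\left(y,Q \right)} = 4 - 30 y - 17 Q$ ($Z{\left(y,Q \right)} = \left(- 30 y - 17 Q\right) + 4 = 4 - 30 y - 17 Q$)
$X{\left(B \right)} = 4 - 47 B$ ($X{\left(B \right)} = 4 - 30 B - 17 B = 4 - 47 B$)
$\frac{X{\left(113 \right)}}{o{\left(21,-64 \right)}} = \frac{4 - 5311}{21} = \left(4 - 5311\right) \frac{1}{21} = \left(-5307\right) \frac{1}{21} = - \frac{1769}{7}$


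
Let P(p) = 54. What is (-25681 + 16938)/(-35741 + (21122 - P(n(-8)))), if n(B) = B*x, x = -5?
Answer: 8743/14673 ≈ 0.59586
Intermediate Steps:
n(B) = -5*B (n(B) = B*(-5) = -5*B)
(-25681 + 16938)/(-35741 + (21122 - P(n(-8)))) = (-25681 + 16938)/(-35741 + (21122 - 1*54)) = -8743/(-35741 + (21122 - 54)) = -8743/(-35741 + 21068) = -8743/(-14673) = -8743*(-1/14673) = 8743/14673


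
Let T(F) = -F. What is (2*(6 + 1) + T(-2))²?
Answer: 256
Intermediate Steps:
(2*(6 + 1) + T(-2))² = (2*(6 + 1) - 1*(-2))² = (2*7 + 2)² = (14 + 2)² = 16² = 256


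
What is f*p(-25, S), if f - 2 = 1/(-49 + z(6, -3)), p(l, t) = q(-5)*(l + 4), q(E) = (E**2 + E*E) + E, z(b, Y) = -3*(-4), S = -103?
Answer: -68985/37 ≈ -1864.5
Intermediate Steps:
z(b, Y) = 12
q(E) = E + 2*E**2 (q(E) = (E**2 + E**2) + E = 2*E**2 + E = E + 2*E**2)
p(l, t) = 180 + 45*l (p(l, t) = (-5*(1 + 2*(-5)))*(l + 4) = (-5*(1 - 10))*(4 + l) = (-5*(-9))*(4 + l) = 45*(4 + l) = 180 + 45*l)
f = 73/37 (f = 2 + 1/(-49 + 12) = 2 + 1/(-37) = 2 - 1/37 = 73/37 ≈ 1.9730)
f*p(-25, S) = 73*(180 + 45*(-25))/37 = 73*(180 - 1125)/37 = (73/37)*(-945) = -68985/37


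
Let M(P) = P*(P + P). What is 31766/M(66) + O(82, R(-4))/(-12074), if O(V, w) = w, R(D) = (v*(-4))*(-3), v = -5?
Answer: 96016351/26297172 ≈ 3.6512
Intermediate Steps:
R(D) = -60 (R(D) = -5*(-4)*(-3) = 20*(-3) = -60)
M(P) = 2*P² (M(P) = P*(2*P) = 2*P²)
31766/M(66) + O(82, R(-4))/(-12074) = 31766/((2*66²)) - 60/(-12074) = 31766/((2*4356)) - 60*(-1/12074) = 31766/8712 + 30/6037 = 31766*(1/8712) + 30/6037 = 15883/4356 + 30/6037 = 96016351/26297172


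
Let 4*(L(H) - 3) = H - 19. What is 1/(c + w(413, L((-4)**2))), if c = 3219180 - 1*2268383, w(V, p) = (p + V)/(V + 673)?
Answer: 4344/4130263829 ≈ 1.0517e-6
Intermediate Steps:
L(H) = -7/4 + H/4 (L(H) = 3 + (H - 19)/4 = 3 + (-19 + H)/4 = 3 + (-19/4 + H/4) = -7/4 + H/4)
w(V, p) = (V + p)/(673 + V)
c = 950797 (c = 3219180 - 2268383 = 950797)
1/(c + w(413, L((-4)**2))) = 1/(950797 + (413 + (-7/4 + (1/4)*(-4)**2))/(673 + 413)) = 1/(950797 + (413 + (-7/4 + (1/4)*16))/1086) = 1/(950797 + (413 + (-7/4 + 4))/1086) = 1/(950797 + (413 + 9/4)/1086) = 1/(950797 + (1/1086)*(1661/4)) = 1/(950797 + 1661/4344) = 1/(4130263829/4344) = 4344/4130263829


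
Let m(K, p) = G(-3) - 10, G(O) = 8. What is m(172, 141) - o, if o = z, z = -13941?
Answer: 13939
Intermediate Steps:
m(K, p) = -2 (m(K, p) = 8 - 10 = -2)
o = -13941
m(172, 141) - o = -2 - 1*(-13941) = -2 + 13941 = 13939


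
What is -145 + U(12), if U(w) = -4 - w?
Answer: -161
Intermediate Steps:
-145 + U(12) = -145 + (-4 - 1*12) = -145 + (-4 - 12) = -145 - 16 = -161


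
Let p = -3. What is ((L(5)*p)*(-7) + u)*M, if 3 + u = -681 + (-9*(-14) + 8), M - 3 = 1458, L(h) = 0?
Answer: -803550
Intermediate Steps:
M = 1461 (M = 3 + 1458 = 1461)
u = -550 (u = -3 + (-681 + (-9*(-14) + 8)) = -3 + (-681 + (126 + 8)) = -3 + (-681 + 134) = -3 - 547 = -550)
((L(5)*p)*(-7) + u)*M = ((0*(-3))*(-7) - 550)*1461 = (0*(-7) - 550)*1461 = (0 - 550)*1461 = -550*1461 = -803550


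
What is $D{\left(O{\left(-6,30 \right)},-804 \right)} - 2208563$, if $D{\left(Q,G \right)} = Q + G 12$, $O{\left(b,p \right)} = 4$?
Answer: $-2218207$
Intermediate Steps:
$D{\left(Q,G \right)} = Q + 12 G$
$D{\left(O{\left(-6,30 \right)},-804 \right)} - 2208563 = \left(4 + 12 \left(-804\right)\right) - 2208563 = \left(4 - 9648\right) - 2208563 = -9644 - 2208563 = -2218207$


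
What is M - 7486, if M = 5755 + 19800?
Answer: 18069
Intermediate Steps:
M = 25555
M - 7486 = 25555 - 7486 = 18069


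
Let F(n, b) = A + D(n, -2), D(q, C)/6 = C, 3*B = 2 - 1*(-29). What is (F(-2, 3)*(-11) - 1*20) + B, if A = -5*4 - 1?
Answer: 1060/3 ≈ 353.33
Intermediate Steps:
B = 31/3 (B = (2 - 1*(-29))/3 = (2 + 29)/3 = (⅓)*31 = 31/3 ≈ 10.333)
D(q, C) = 6*C
A = -21 (A = -20 - 1 = -21)
F(n, b) = -33 (F(n, b) = -21 + 6*(-2) = -21 - 12 = -33)
(F(-2, 3)*(-11) - 1*20) + B = (-33*(-11) - 1*20) + 31/3 = (363 - 20) + 31/3 = 343 + 31/3 = 1060/3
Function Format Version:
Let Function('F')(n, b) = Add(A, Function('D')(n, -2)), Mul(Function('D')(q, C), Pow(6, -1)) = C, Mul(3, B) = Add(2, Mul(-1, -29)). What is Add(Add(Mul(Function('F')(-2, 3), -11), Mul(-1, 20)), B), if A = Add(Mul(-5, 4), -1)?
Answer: Rational(1060, 3) ≈ 353.33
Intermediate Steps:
B = Rational(31, 3) (B = Mul(Rational(1, 3), Add(2, Mul(-1, -29))) = Mul(Rational(1, 3), Add(2, 29)) = Mul(Rational(1, 3), 31) = Rational(31, 3) ≈ 10.333)
Function('D')(q, C) = Mul(6, C)
A = -21 (A = Add(-20, -1) = -21)
Function('F')(n, b) = -33 (Function('F')(n, b) = Add(-21, Mul(6, -2)) = Add(-21, -12) = -33)
Add(Add(Mul(Function('F')(-2, 3), -11), Mul(-1, 20)), B) = Add(Add(Mul(-33, -11), Mul(-1, 20)), Rational(31, 3)) = Add(Add(363, -20), Rational(31, 3)) = Add(343, Rational(31, 3)) = Rational(1060, 3)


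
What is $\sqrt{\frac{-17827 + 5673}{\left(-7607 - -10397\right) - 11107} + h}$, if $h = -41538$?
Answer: $\frac{8 i \sqrt{44893527551}}{8317} \approx 203.81 i$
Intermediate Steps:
$\sqrt{\frac{-17827 + 5673}{\left(-7607 - -10397\right) - 11107} + h} = \sqrt{\frac{-17827 + 5673}{\left(-7607 - -10397\right) - 11107} - 41538} = \sqrt{- \frac{12154}{\left(-7607 + 10397\right) - 11107} - 41538} = \sqrt{- \frac{12154}{2790 - 11107} - 41538} = \sqrt{- \frac{12154}{-8317} - 41538} = \sqrt{\left(-12154\right) \left(- \frac{1}{8317}\right) - 41538} = \sqrt{\frac{12154}{8317} - 41538} = \sqrt{- \frac{345459392}{8317}} = \frac{8 i \sqrt{44893527551}}{8317}$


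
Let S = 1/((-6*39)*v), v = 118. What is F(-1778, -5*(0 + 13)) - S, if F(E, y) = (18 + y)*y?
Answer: 84354661/27612 ≈ 3055.0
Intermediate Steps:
F(E, y) = y*(18 + y)
S = -1/27612 (S = 1/(-6*39*118) = 1/(-234*118) = 1/(-27612) = -1/27612 ≈ -3.6216e-5)
F(-1778, -5*(0 + 13)) - S = (-5*(0 + 13))*(18 - 5*(0 + 13)) - 1*(-1/27612) = (-5*13)*(18 - 5*13) + 1/27612 = -65*(18 - 65) + 1/27612 = -65*(-47) + 1/27612 = 3055 + 1/27612 = 84354661/27612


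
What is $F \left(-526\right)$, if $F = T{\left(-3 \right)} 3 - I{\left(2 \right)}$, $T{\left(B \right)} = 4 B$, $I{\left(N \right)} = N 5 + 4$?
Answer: $26300$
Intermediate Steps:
$I{\left(N \right)} = 4 + 5 N$ ($I{\left(N \right)} = 5 N + 4 = 4 + 5 N$)
$F = -50$ ($F = 4 \left(-3\right) 3 - \left(4 + 5 \cdot 2\right) = \left(-12\right) 3 - \left(4 + 10\right) = -36 - 14 = -50$)
$F \left(-526\right) = \left(-50\right) \left(-526\right) = 26300$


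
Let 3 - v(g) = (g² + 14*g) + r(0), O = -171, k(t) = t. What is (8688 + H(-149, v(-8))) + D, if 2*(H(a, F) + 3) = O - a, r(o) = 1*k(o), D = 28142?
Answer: 36816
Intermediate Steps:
r(o) = o (r(o) = 1*o = o)
v(g) = 3 - g² - 14*g (v(g) = 3 - ((g² + 14*g) + 0) = 3 - (g² + 14*g) = 3 + (-g² - 14*g) = 3 - g² - 14*g)
H(a, F) = -177/2 - a/2 (H(a, F) = -3 + (-171 - a)/2 = -3 + (-171/2 - a/2) = -177/2 - a/2)
(8688 + H(-149, v(-8))) + D = (8688 + (-177/2 - ½*(-149))) + 28142 = (8688 + (-177/2 + 149/2)) + 28142 = (8688 - 14) + 28142 = 8674 + 28142 = 36816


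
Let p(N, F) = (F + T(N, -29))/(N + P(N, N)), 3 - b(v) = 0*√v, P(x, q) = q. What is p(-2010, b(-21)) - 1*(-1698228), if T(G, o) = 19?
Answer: 3413438269/2010 ≈ 1.6982e+6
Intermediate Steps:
b(v) = 3 (b(v) = 3 - 0*√v = 3 - 1*0 = 3 + 0 = 3)
p(N, F) = (19 + F)/(2*N) (p(N, F) = (F + 19)/(N + N) = (19 + F)/((2*N)) = (19 + F)*(1/(2*N)) = (19 + F)/(2*N))
p(-2010, b(-21)) - 1*(-1698228) = (½)*(19 + 3)/(-2010) - 1*(-1698228) = (½)*(-1/2010)*22 + 1698228 = -11/2010 + 1698228 = 3413438269/2010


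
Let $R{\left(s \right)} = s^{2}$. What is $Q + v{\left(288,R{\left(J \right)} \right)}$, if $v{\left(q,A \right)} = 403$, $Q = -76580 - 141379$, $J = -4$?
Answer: $-217556$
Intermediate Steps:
$Q = -217959$ ($Q = -76580 - 141379 = -217959$)
$Q + v{\left(288,R{\left(J \right)} \right)} = -217959 + 403 = -217556$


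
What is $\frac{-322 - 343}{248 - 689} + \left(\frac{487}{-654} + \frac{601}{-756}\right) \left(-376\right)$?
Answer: $\frac{11956939}{20601} \approx 580.41$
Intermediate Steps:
$\frac{-322 - 343}{248 - 689} + \left(\frac{487}{-654} + \frac{601}{-756}\right) \left(-376\right) = - \frac{665}{-441} + \left(487 \left(- \frac{1}{654}\right) + 601 \left(- \frac{1}{756}\right)\right) \left(-376\right) = \left(-665\right) \left(- \frac{1}{441}\right) + \left(- \frac{487}{654} - \frac{601}{756}\right) \left(-376\right) = \frac{95}{63} - - \frac{11925874}{20601} = \frac{95}{63} + \frac{11925874}{20601} = \frac{11956939}{20601}$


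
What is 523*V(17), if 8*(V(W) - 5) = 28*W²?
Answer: 1063259/2 ≈ 5.3163e+5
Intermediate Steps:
V(W) = 5 + 7*W²/2 (V(W) = 5 + (28*W²)/8 = 5 + 7*W²/2)
523*V(17) = 523*(5 + (7/2)*17²) = 523*(5 + (7/2)*289) = 523*(5 + 2023/2) = 523*(2033/2) = 1063259/2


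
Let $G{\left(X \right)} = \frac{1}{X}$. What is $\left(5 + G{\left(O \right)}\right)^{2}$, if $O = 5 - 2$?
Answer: $\frac{256}{9} \approx 28.444$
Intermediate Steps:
$O = 3$ ($O = 5 - 2 = 3$)
$\left(5 + G{\left(O \right)}\right)^{2} = \left(5 + \frac{1}{3}\right)^{2} = \left(\frac{16}{3}\right)^{2} = \frac{256}{9}$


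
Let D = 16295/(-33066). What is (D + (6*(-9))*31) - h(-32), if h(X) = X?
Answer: -54310667/33066 ≈ -1642.5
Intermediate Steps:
D = -16295/33066 (D = 16295*(-1/33066) = -16295/33066 ≈ -0.49280)
(D + (6*(-9))*31) - h(-32) = (-16295/33066 + (6*(-9))*31) - 1*(-32) = (-16295/33066 - 54*31) + 32 = (-16295/33066 - 1674) + 32 = -55368779/33066 + 32 = -54310667/33066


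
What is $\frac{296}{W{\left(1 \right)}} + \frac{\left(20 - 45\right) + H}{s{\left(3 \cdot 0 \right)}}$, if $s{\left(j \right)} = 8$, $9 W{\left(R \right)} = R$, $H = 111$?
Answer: $\frac{10699}{4} \approx 2674.8$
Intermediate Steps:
$W{\left(R \right)} = \frac{R}{9}$
$\frac{296}{W{\left(1 \right)}} + \frac{\left(20 - 45\right) + H}{s{\left(3 \cdot 0 \right)}} = \frac{296}{\frac{1}{9} \cdot 1} + \frac{\left(20 - 45\right) + 111}{8} = 296 \frac{1}{\frac{1}{9}} + \left(-25 + 111\right) \frac{1}{8} = 296 \cdot 9 + 86 \cdot \frac{1}{8} = 2664 + \frac{43}{4} = \frac{10699}{4}$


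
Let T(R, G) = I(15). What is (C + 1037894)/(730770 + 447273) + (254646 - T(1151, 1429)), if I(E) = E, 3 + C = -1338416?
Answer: 99988655536/392681 ≈ 2.5463e+5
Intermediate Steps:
C = -1338419 (C = -3 - 1338416 = -1338419)
T(R, G) = 15
(C + 1037894)/(730770 + 447273) + (254646 - T(1151, 1429)) = (-1338419 + 1037894)/(730770 + 447273) + (254646 - 1*15) = -300525/1178043 + (254646 - 15) = -300525*1/1178043 + 254631 = -100175/392681 + 254631 = 99988655536/392681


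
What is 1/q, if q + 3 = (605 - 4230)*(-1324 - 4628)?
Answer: 1/21575997 ≈ 4.6348e-8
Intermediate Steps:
q = 21575997 (q = -3 + (605 - 4230)*(-1324 - 4628) = -3 - 3625*(-5952) = -3 + 21576000 = 21575997)
1/q = 1/21575997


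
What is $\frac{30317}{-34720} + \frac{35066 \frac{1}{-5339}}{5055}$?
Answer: $- \frac{23412349771}{26772735840} \approx -0.87449$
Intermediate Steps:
$\frac{30317}{-34720} + \frac{35066 \frac{1}{-5339}}{5055} = 30317 \left(- \frac{1}{34720}\right) + 35066 \left(- \frac{1}{5339}\right) \frac{1}{5055} = - \frac{4331}{4960} - \frac{35066}{26988645} = - \frac{23412349771}{26772735840}$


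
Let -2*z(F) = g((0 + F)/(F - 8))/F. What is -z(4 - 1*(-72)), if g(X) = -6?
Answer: -3/76 ≈ -0.039474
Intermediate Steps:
z(F) = 3/F (z(F) = -(-3)/F = 3/F)
-z(4 - 1*(-72)) = -3/(4 - 1*(-72)) = -3/(4 + 72) = -3/76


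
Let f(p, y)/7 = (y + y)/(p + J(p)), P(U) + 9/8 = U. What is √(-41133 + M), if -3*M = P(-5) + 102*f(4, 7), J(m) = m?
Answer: I*√5982834/12 ≈ 203.83*I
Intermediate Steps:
P(U) = -9/8 + U
f(p, y) = 7*y/p (f(p, y) = 7*((y + y)/(p + p)) = 7*((2*y)/((2*p))) = 7*((2*y)*(1/(2*p))) = 7*(y/p) = 7*y/p)
M = -9947/24 (M = -((-9/8 - 5) + 102*(7*7/4))/3 = -(-49/8 + 102*(7*7*(¼)))/3 = -(-49/8 + 102*(49/4))/3 = -(-49/8 + 2499/2)/3 = -⅓*9947/8 = -9947/24 ≈ -414.46)
√(-41133 + M) = √(-41133 - 9947/24) = √(-997139/24) = I*√5982834/12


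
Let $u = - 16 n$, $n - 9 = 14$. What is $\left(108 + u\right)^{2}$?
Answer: $67600$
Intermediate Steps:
$n = 23$ ($n = 9 + 14 = 23$)
$u = -368$ ($u = \left(-16\right) 23 = -368$)
$\left(108 + u\right)^{2} = \left(108 - 368\right)^{2} = \left(-260\right)^{2} = 67600$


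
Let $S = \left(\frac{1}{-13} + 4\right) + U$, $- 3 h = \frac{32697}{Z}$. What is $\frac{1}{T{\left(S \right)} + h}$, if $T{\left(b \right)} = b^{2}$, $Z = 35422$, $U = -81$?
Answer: $\frac{5986318}{35561987757} \approx 0.00016833$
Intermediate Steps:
$h = - \frac{10899}{35422}$ ($h = - \frac{32697 \cdot \frac{1}{35422}}{3} = \left(- \frac{1}{3}\right) \frac{32697}{35422} = - \frac{10899}{35422} \approx -0.30769$)
$S = - \frac{1002}{13}$ ($S = \left(\frac{1}{-13} + 4\right) - 81 = \left(- \frac{1}{13} + 4\right) - 81 = \frac{51}{13} - 81 = - \frac{1002}{13} \approx -77.077$)
$\frac{1}{T{\left(S \right)} + h} = \frac{1}{\left(- \frac{1002}{13}\right)^{2} - \frac{10899}{35422}} = \frac{1}{\frac{1004004}{169} - \frac{10899}{35422}} = \frac{1}{\frac{35561987757}{5986318}} = \frac{5986318}{35561987757}$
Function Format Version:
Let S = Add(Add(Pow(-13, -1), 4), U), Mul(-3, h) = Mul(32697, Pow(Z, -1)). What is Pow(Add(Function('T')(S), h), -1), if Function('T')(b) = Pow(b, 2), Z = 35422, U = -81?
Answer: Rational(5986318, 35561987757) ≈ 0.00016833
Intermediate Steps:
h = Rational(-10899, 35422) (h = Mul(Rational(-1, 3), Mul(32697, Pow(35422, -1))) = Mul(Rational(-1, 3), Mul(32697, Rational(1, 35422))) = Mul(Rational(-1, 3), Rational(32697, 35422)) = Rational(-10899, 35422) ≈ -0.30769)
S = Rational(-1002, 13) (S = Add(Add(Pow(-13, -1), 4), -81) = Add(Add(Rational(-1, 13), 4), -81) = Add(Rational(51, 13), -81) = Rational(-1002, 13) ≈ -77.077)
Pow(Add(Function('T')(S), h), -1) = Pow(Add(Pow(Rational(-1002, 13), 2), Rational(-10899, 35422)), -1) = Pow(Add(Rational(1004004, 169), Rational(-10899, 35422)), -1) = Pow(Rational(35561987757, 5986318), -1) = Rational(5986318, 35561987757)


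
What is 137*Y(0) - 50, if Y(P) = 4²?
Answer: 2142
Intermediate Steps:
Y(P) = 16
137*Y(0) - 50 = 137*16 - 50 = 2192 - 50 = 2142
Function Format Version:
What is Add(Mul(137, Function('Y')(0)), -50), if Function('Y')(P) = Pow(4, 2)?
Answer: 2142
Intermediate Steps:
Function('Y')(P) = 16
Add(Mul(137, Function('Y')(0)), -50) = Add(Mul(137, 16), -50) = Add(2192, -50) = 2142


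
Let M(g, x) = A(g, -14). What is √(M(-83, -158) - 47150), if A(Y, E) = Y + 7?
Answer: I*√47226 ≈ 217.32*I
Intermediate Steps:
A(Y, E) = 7 + Y
M(g, x) = 7 + g
√(M(-83, -158) - 47150) = √((7 - 83) - 47150) = √(-76 - 47150) = √(-47226) = I*√47226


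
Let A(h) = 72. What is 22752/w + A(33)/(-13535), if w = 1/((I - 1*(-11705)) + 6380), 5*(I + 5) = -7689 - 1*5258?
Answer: 954060849144/2707 ≈ 3.5244e+8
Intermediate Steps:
I = -12972/5 (I = -5 + (-7689 - 1*5258)/5 = -5 + (-7689 - 5258)/5 = -5 + (⅕)*(-12947) = -5 - 12947/5 = -12972/5 ≈ -2594.4)
w = 5/77453 (w = 1/((-12972/5 - 1*(-11705)) + 6380) = 1/((-12972/5 + 11705) + 6380) = 1/(45553/5 + 6380) = 1/(77453/5) = 5/77453 ≈ 6.4555e-5)
22752/w + A(33)/(-13535) = 22752/(5/77453) + 72/(-13535) = 22752*(77453/5) + 72*(-1/13535) = 1762210656/5 - 72/13535 = 954060849144/2707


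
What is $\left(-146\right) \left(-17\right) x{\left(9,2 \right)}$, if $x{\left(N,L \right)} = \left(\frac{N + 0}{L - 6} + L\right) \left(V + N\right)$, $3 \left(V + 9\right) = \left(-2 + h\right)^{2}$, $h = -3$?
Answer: $- \frac{31025}{6} \approx -5170.8$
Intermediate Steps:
$V = - \frac{2}{3}$ ($V = -9 + \frac{\left(-2 - 3\right)^{2}}{3} = -9 + \frac{\left(-5\right)^{2}}{3} = -9 + \frac{1}{3} \cdot 25 = -9 + \frac{25}{3} = - \frac{2}{3} \approx -0.66667$)
$x{\left(N,L \right)} = \left(- \frac{2}{3} + N\right) \left(L + \frac{N}{-6 + L}\right)$ ($x{\left(N,L \right)} = \left(\frac{N + 0}{L - 6} + L\right) \left(- \frac{2}{3} + N\right) = \left(\frac{N}{-6 + L} + L\right) \left(- \frac{2}{3} + N\right) = \left(L + \frac{N}{-6 + L}\right) \left(- \frac{2}{3} + N\right) = \left(- \frac{2}{3} + N\right) \left(L + \frac{N}{-6 + L}\right)$)
$\left(-146\right) \left(-17\right) x{\left(9,2 \right)} = \left(-146\right) \left(-17\right) \frac{9^{2} + 4 \cdot 2 - 6 - \frac{2 \cdot 2^{2}}{3} + 9 \cdot 2^{2} - 12 \cdot 9}{-6 + 2} = 2482 \frac{81 + 8 - 6 - \frac{8}{3} + 9 \cdot 4 - 108}{-4} = 2482 \left(- \frac{81 + 8 - 6 - \frac{8}{3} + 36 - 108}{4}\right) = 2482 \left(\left(- \frac{1}{4}\right) \frac{25}{3}\right) = 2482 \left(- \frac{25}{12}\right) = - \frac{31025}{6}$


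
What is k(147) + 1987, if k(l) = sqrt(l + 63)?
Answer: 1987 + sqrt(210) ≈ 2001.5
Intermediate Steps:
k(l) = sqrt(63 + l)
k(147) + 1987 = sqrt(63 + 147) + 1987 = sqrt(210) + 1987 = 1987 + sqrt(210)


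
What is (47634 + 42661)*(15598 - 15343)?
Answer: 23025225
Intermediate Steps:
(47634 + 42661)*(15598 - 15343) = 90295*255 = 23025225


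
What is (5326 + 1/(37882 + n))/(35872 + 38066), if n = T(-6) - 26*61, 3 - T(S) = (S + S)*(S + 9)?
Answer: 64506737/895512410 ≈ 0.072033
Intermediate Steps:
T(S) = 3 - 2*S*(9 + S) (T(S) = 3 - (S + S)*(S + 9) = 3 - 2*S*(9 + S))
n = -1547 (n = (3 - 18*(-6) - 2*(-6)²) - 26*61 = (3 + 108 - 2*36) - 1586 = (3 + 108 - 72) - 1586 = 39 - 1586 = -1547)
(5326 + 1/(37882 + n))/(35872 + 38066) = (5326 + 1/(37882 - 1547))/(35872 + 38066) = (5326 + 1/36335)/73938 = (5326 + 1/36335)*(1/73938) = (193520211/36335)*(1/73938) = 64506737/895512410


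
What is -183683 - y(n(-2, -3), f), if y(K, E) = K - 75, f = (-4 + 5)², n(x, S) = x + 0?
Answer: -183606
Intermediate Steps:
n(x, S) = x
f = 1 (f = 1² = 1)
y(K, E) = -75 + K
-183683 - y(n(-2, -3), f) = -183683 - (-75 - 2) = -183683 - 1*(-77) = -183683 + 77 = -183606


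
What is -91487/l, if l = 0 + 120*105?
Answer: -91487/12600 ≈ -7.2609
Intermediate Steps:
l = 12600 (l = 0 + 12600 = 12600)
-91487/l = -91487/12600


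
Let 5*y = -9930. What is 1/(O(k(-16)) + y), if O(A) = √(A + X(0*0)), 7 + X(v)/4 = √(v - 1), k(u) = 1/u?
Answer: -1/(1986 - √(-449/16 + 4*I)) ≈ -0.00050362 - 1.347e-6*I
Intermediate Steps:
X(v) = -28 + 4*√(-1 + v) (X(v) = -28 + 4*√(v - 1) = -28 + 4*√(-1 + v))
y = -1986 (y = (⅕)*(-9930) = -1986)
O(A) = √(-28 + A + 4*I) (O(A) = √(A + (-28 + 4*√(-1 + 0*0))) = √(A + (-28 + 4*√(-1 + 0))) = √(A + (-28 + 4*√(-1))) = √(A + (-28 + 4*I)) = √(-28 + A + 4*I))
1/(O(k(-16)) + y) = 1/(√(-28 + 1/(-16) + 4*I) - 1986) = 1/(√(-28 - 1/16 + 4*I) - 1986) = 1/(√(-449/16 + 4*I) - 1986) = 1/(-1986 + √(-449/16 + 4*I))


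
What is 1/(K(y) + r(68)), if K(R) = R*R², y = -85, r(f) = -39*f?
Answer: -1/616777 ≈ -1.6213e-6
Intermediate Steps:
K(R) = R³
1/(K(y) + r(68)) = 1/((-85)³ - 39*68) = 1/(-614125 - 2652) = 1/(-616777) = -1/616777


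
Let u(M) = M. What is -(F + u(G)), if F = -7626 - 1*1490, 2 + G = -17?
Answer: 9135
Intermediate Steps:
G = -19 (G = -2 - 17 = -19)
F = -9116 (F = -7626 - 1490 = -9116)
-(F + u(G)) = -(-9116 - 19) = -1*(-9135) = 9135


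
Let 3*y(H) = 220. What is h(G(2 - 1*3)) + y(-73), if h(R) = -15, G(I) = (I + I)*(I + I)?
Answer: 175/3 ≈ 58.333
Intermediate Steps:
y(H) = 220/3 (y(H) = (⅓)*220 = 220/3)
G(I) = 4*I² (G(I) = (2*I)*(2*I) = 4*I²)
h(G(2 - 1*3)) + y(-73) = -15 + 220/3 = 175/3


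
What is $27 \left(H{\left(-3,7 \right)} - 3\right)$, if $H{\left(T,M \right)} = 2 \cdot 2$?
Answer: $27$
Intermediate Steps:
$H{\left(T,M \right)} = 4$
$27 \left(H{\left(-3,7 \right)} - 3\right) = 27 \left(4 - 3\right) = 27 \cdot 1 = 27$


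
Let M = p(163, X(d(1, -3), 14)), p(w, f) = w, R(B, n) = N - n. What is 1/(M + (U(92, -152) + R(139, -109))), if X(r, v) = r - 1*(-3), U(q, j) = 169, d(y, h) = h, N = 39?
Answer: 1/480 ≈ 0.0020833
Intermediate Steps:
X(r, v) = 3 + r (X(r, v) = r + 3 = 3 + r)
R(B, n) = 39 - n
M = 163
1/(M + (U(92, -152) + R(139, -109))) = 1/(163 + (169 + (39 - 1*(-109)))) = 1/(163 + (169 + (39 + 109))) = 1/(163 + (169 + 148)) = 1/(163 + 317) = 1/480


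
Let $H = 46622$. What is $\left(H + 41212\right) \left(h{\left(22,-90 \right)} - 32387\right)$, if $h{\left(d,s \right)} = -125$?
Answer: $-2855659008$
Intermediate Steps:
$\left(H + 41212\right) \left(h{\left(22,-90 \right)} - 32387\right) = \left(46622 + 41212\right) \left(-125 - 32387\right) = 87834 \left(-32512\right) = -2855659008$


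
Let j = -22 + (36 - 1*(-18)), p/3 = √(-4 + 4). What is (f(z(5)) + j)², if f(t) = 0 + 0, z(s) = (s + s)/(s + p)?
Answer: 1024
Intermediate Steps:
p = 0 (p = 3*√(-4 + 4) = 3*√0 = 3*0 = 0)
z(s) = 2 (z(s) = (s + s)/(s + 0) = (2*s)/s = 2)
f(t) = 0
j = 32 (j = -22 + (36 + 18) = -22 + 54 = 32)
(f(z(5)) + j)² = (0 + 32)² = 32² = 1024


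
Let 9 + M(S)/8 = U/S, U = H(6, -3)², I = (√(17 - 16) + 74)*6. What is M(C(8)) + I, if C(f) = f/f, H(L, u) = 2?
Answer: 410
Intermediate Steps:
I = 450 (I = (√1 + 74)*6 = (1 + 74)*6 = 75*6 = 450)
C(f) = 1
U = 4 (U = 2² = 4)
M(S) = -72 + 32/S (M(S) = -72 + 8*(4/S) = -72 + 32/S)
M(C(8)) + I = (-72 + 32/1) + 450 = (-72 + 32*1) + 450 = (-72 + 32) + 450 = -40 + 450 = 410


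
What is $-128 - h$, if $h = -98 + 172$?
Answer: $-202$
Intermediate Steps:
$h = 74$
$-128 - h = -128 - 74 = -202$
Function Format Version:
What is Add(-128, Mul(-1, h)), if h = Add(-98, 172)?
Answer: -202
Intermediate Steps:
h = 74
Add(-128, Mul(-1, h)) = Add(-128, Mul(-1, 74)) = Add(-128, -74) = -202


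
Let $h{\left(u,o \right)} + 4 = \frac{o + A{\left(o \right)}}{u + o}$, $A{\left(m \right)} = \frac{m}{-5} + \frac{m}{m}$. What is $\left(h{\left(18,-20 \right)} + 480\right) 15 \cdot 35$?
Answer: $\frac{507675}{2} \approx 2.5384 \cdot 10^{5}$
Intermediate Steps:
$A{\left(m \right)} = 1 - \frac{m}{5}$ ($A{\left(m \right)} = m \left(- \frac{1}{5}\right) + 1 = - \frac{m}{5} + 1 = 1 - \frac{m}{5}$)
$h{\left(u,o \right)} = -4 + \frac{1 + \frac{4 o}{5}}{o + u}$ ($h{\left(u,o \right)} = -4 + \frac{o - \left(-1 + \frac{o}{5}\right)}{u + o} = -4 + \frac{1 + \frac{4 o}{5}}{o + u}$)
$\left(h{\left(18,-20 \right)} + 480\right) 15 \cdot 35 = \left(\frac{1 - 72 - -64}{-20 + 18} + 480\right) 15 \cdot 35 = \left(\frac{1 - 72 + 64}{-2} + 480\right) 525 = \left(\left(- \frac{1}{2}\right) \left(-7\right) + 480\right) 525 = \left(\frac{7}{2} + 480\right) 525 = \frac{967}{2} \cdot 525 = \frac{507675}{2}$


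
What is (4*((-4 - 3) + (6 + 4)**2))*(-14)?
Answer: -5208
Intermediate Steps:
(4*((-4 - 3) + (6 + 4)**2))*(-14) = (4*(-7 + 10**2))*(-14) = (4*(-7 + 100))*(-14) = (4*93)*(-14) = 372*(-14) = -5208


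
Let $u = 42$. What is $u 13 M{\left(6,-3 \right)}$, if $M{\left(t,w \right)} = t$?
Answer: $3276$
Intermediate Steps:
$u 13 M{\left(6,-3 \right)} = 42 \cdot 13 \cdot 6 = 546 \cdot 6 = 3276$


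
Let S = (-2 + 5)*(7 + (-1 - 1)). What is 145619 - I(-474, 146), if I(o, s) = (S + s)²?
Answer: 119698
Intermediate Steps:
S = 15 (S = 3*(7 - 2) = 3*5 = 15)
I(o, s) = (15 + s)²
145619 - I(-474, 146) = 145619 - (15 + 146)² = 145619 - 1*161² = 145619 - 1*25921 = 145619 - 25921 = 119698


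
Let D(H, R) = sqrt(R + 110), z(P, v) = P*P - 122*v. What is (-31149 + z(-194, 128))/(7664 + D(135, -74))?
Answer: -9129/7670 ≈ -1.1902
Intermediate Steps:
z(P, v) = P**2 - 122*v
D(H, R) = sqrt(110 + R)
(-31149 + z(-194, 128))/(7664 + D(135, -74)) = (-31149 + ((-194)**2 - 122*128))/(7664 + sqrt(110 - 74)) = (-31149 + (37636 - 15616))/(7664 + sqrt(36)) = (-31149 + 22020)/(7664 + 6) = -9129/7670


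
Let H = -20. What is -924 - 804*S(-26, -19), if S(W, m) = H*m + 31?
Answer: -331368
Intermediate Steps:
S(W, m) = 31 - 20*m (S(W, m) = -20*m + 31 = 31 - 20*m)
-924 - 804*S(-26, -19) = -924 - 804*(31 - 20*(-19)) = -924 - 804*(31 + 380) = -924 - 804*411 = -924 - 330444 = -331368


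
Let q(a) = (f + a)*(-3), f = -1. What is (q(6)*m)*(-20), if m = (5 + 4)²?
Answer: 24300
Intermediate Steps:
q(a) = 3 - 3*a (q(a) = (-1 + a)*(-3) = 3 - 3*a)
m = 81 (m = 9² = 81)
(q(6)*m)*(-20) = ((3 - 3*6)*81)*(-20) = ((3 - 18)*81)*(-20) = -15*81*(-20) = -1215*(-20) = 24300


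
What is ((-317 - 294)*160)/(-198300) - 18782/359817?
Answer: 524187322/1189195185 ≈ 0.44079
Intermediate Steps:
((-317 - 294)*160)/(-198300) - 18782/359817 = -611*160*(-1/198300) - 18782*1/359817 = -97760*(-1/198300) - 18782/359817 = 4888/9915 - 18782/359817 = 524187322/1189195185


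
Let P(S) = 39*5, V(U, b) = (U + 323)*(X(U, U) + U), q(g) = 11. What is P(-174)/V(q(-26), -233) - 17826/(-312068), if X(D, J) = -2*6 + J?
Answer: 6019605/52115356 ≈ 0.11551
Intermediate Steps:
X(D, J) = -12 + J
V(U, b) = (-12 + 2*U)*(323 + U) (V(U, b) = (U + 323)*((-12 + U) + U) = (323 + U)*(-12 + 2*U) = (-12 + 2*U)*(323 + U))
P(S) = 195
P(-174)/V(q(-26), -233) - 17826/(-312068) = 195/(-3876 + 2*11² + 634*11) - 17826/(-312068) = 195/(-3876 + 2*121 + 6974) - 17826*(-1/312068) = 195/(-3876 + 242 + 6974) + 8913/156034 = 195/3340 + 8913/156034 = 195*(1/3340) + 8913/156034 = 39/668 + 8913/156034 = 6019605/52115356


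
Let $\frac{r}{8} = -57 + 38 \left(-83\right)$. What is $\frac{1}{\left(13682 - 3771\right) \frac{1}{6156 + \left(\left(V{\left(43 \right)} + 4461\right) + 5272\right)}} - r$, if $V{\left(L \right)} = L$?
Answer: $\frac{254609700}{9911} \approx 25690.0$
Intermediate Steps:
$r = -25688$ ($r = 8 \left(-57 + 38 \left(-83\right)\right) = 8 \left(-57 - 3154\right) = 8 \left(-3211\right) = -25688$)
$\frac{1}{\left(13682 - 3771\right) \frac{1}{6156 + \left(\left(V{\left(43 \right)} + 4461\right) + 5272\right)}} - r = \frac{1}{\left(13682 - 3771\right) \frac{1}{6156 + \left(\left(43 + 4461\right) + 5272\right)}} - -25688 = \frac{1}{9911 \frac{1}{6156 + \left(4504 + 5272\right)}} + 25688 = \frac{1}{9911 \frac{1}{6156 + 9776}} + 25688 = \frac{1}{9911 \cdot \frac{1}{15932}} + 25688 = \frac{1}{\frac{9911}{15932}} + 25688 = \frac{15932}{9911} + 25688 = \frac{254609700}{9911}$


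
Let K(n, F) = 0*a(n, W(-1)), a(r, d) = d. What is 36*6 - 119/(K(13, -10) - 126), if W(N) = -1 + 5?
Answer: 3905/18 ≈ 216.94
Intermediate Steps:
W(N) = 4
K(n, F) = 0 (K(n, F) = 0*4 = 0)
36*6 - 119/(K(13, -10) - 126) = 36*6 - 119/(0 - 126) = 216 - 119/(-126) = 216 - 119*(-1/126) = 216 + 17/18 = 3905/18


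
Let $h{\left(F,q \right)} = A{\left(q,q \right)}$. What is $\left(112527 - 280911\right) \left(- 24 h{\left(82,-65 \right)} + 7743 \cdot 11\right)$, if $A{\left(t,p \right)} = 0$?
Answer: $-14341770432$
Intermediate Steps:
$h{\left(F,q \right)} = 0$
$\left(112527 - 280911\right) \left(- 24 h{\left(82,-65 \right)} + 7743 \cdot 11\right) = \left(112527 - 280911\right) \left(\left(-24\right) 0 + 7743 \cdot 11\right) = - 168384 \left(0 + 85173\right) = \left(-168384\right) 85173 = -14341770432$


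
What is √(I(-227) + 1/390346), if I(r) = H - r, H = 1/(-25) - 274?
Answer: I*√1480885205846/177430 ≈ 6.8586*I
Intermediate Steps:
H = -6851/25 (H = -1/25 - 274 = -6851/25 ≈ -274.04)
I(r) = -6851/25 - r
√(I(-227) + 1/390346) = √((-6851/25 - 1*(-227)) + 1/390346) = √((-6851/25 + 227) + 1/390346) = √(-1176/25 + 1/390346) = √(-459046871/9758650) = I*√1480885205846/177430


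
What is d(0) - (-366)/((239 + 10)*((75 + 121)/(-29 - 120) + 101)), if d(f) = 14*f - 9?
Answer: -11077013/1232799 ≈ -8.9853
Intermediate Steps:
d(f) = -9 + 14*f
d(0) - (-366)/((239 + 10)*((75 + 121)/(-29 - 120) + 101)) = (-9 + 14*0) - (-366)/((239 + 10)*((75 + 121)/(-29 - 120) + 101)) = (-9 + 0) - (-366)/(249*(196/(-149) + 101)) = -9 - (-366)/(249*(196*(-1/149) + 101)) = -9 - (-366)/(249*(-196/149 + 101)) = -9 - (-366)/(249*(14853/149)) = -9 - (-366)/3698397/149 = -9 - (-366)*149/3698397 = -9 - 1*(-18178/1232799) = -9 + 18178/1232799 = -11077013/1232799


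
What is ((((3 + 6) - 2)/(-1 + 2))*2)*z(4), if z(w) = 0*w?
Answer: 0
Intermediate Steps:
z(w) = 0
((((3 + 6) - 2)/(-1 + 2))*2)*z(4) = ((((3 + 6) - 2)/(-1 + 2))*2)*0 = (((9 - 2)/1)*2)*0 = ((7*1)*2)*0 = (7*2)*0 = 14*0 = 0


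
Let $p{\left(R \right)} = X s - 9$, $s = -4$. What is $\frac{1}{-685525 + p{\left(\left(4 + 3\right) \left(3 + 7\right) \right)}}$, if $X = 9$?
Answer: $- \frac{1}{685570} \approx -1.4586 \cdot 10^{-6}$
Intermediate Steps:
$p{\left(R \right)} = -45$ ($p{\left(R \right)} = 9 \left(-4\right) - 9 = -36 - 9 = -45$)
$\frac{1}{-685525 + p{\left(\left(4 + 3\right) \left(3 + 7\right) \right)}} = \frac{1}{-685525 - 45} = \frac{1}{-685570} = - \frac{1}{685570}$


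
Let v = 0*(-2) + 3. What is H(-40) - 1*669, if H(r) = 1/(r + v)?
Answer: -24754/37 ≈ -669.03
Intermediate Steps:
v = 3 (v = 0 + 3 = 3)
H(r) = 1/(3 + r) (H(r) = 1/(r + 3) = 1/(3 + r))
H(-40) - 1*669 = 1/(3 - 40) - 1*669 = 1/(-37) - 669 = -1/37 - 669 = -24754/37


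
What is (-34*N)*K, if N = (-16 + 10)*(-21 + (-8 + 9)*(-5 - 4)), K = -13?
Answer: 79560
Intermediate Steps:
N = 180 (N = -6*(-21 + 1*(-9)) = -6*(-21 - 9) = -6*(-30) = 180)
(-34*N)*K = -34*180*(-13) = -6120*(-13) = 79560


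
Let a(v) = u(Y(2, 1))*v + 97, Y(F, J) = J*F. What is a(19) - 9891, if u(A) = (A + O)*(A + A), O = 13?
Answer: -8654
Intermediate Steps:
Y(F, J) = F*J
u(A) = 2*A*(13 + A) (u(A) = (A + 13)*(A + A) = (13 + A)*(2*A) = 2*A*(13 + A))
a(v) = 97 + 60*v (a(v) = (2*(2*1)*(13 + 2*1))*v + 97 = (2*2*(13 + 2))*v + 97 = (2*2*15)*v + 97 = 60*v + 97 = 97 + 60*v)
a(19) - 9891 = (97 + 60*19) - 9891 = (97 + 1140) - 9891 = 1237 - 9891 = -8654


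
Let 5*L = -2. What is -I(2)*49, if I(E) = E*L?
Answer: 196/5 ≈ 39.200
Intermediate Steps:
L = -⅖ (L = (⅕)*(-2) = -⅖ ≈ -0.40000)
I(E) = -2*E/5 (I(E) = E*(-⅖) = -2*E/5)
-I(2)*49 = -(-2)*2/5*49 = -1*(-⅘)*49 = (⅘)*49 = 196/5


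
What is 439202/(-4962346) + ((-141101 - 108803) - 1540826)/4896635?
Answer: -1103683373785/2429879710571 ≈ -0.45421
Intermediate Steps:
439202/(-4962346) + ((-141101 - 108803) - 1540826)/4896635 = 439202*(-1/4962346) + (-249904 - 1540826)*(1/4896635) = -219601/2481173 - 1790730*1/4896635 = -219601/2481173 - 358146/979327 = -1103683373785/2429879710571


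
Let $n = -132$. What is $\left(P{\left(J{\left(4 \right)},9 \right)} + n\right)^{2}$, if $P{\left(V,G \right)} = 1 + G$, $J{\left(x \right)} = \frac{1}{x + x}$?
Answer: $14884$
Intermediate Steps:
$J{\left(x \right)} = \frac{1}{2 x}$
$\left(P{\left(J{\left(4 \right)},9 \right)} + n\right)^{2} = \left(\left(1 + 9\right) - 132\right)^{2} = \left(10 - 132\right)^{2} = \left(-122\right)^{2} = 14884$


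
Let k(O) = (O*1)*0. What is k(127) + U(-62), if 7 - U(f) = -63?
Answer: 70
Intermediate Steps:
U(f) = 70 (U(f) = 7 - 1*(-63) = 7 + 63 = 70)
k(O) = 0 (k(O) = O*0 = 0)
k(127) + U(-62) = 0 + 70 = 70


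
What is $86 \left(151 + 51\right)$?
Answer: $17372$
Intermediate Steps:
$86 \left(151 + 51\right) = 86 \cdot 202 = 17372$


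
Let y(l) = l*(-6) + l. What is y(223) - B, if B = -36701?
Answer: 35586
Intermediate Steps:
y(l) = -5*l (y(l) = -6*l + l = -5*l)
y(223) - B = -5*223 - 1*(-36701) = -1115 + 36701 = 35586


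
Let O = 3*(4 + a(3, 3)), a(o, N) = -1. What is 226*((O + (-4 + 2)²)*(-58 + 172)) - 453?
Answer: 334479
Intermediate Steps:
O = 9 (O = 3*(4 - 1) = 3*3 = 9)
226*((O + (-4 + 2)²)*(-58 + 172)) - 453 = 226*((9 + (-4 + 2)²)*(-58 + 172)) - 453 = 226*((9 + (-2)²)*114) - 453 = 226*((9 + 4)*114) - 453 = 226*(13*114) - 453 = 226*1482 - 453 = 334932 - 453 = 334479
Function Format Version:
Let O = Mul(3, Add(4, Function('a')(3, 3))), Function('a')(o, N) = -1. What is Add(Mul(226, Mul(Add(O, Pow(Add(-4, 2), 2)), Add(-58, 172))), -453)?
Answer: 334479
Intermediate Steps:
O = 9 (O = Mul(3, Add(4, -1)) = Mul(3, 3) = 9)
Add(Mul(226, Mul(Add(O, Pow(Add(-4, 2), 2)), Add(-58, 172))), -453) = Add(Mul(226, Mul(Add(9, Pow(Add(-4, 2), 2)), Add(-58, 172))), -453) = Add(Mul(226, Mul(Add(9, Pow(-2, 2)), 114)), -453) = Add(Mul(226, Mul(Add(9, 4), 114)), -453) = Add(Mul(226, Mul(13, 114)), -453) = Add(Mul(226, 1482), -453) = Add(334932, -453) = 334479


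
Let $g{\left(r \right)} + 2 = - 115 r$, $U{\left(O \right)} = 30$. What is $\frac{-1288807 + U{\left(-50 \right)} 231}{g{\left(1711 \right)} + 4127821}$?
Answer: $- \frac{1281877}{3931054} \approx -0.32609$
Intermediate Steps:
$g{\left(r \right)} = -2 - 115 r$
$\frac{-1288807 + U{\left(-50 \right)} 231}{g{\left(1711 \right)} + 4127821} = \frac{-1288807 + 30 \cdot 231}{\left(-2 - 196765\right) + 4127821} = \frac{-1288807 + 6930}{\left(-2 - 196765\right) + 4127821} = - \frac{1281877}{-196767 + 4127821} = - \frac{1281877}{3931054}$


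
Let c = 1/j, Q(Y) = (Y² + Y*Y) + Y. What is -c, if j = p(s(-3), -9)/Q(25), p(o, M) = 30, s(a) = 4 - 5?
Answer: -85/2 ≈ -42.500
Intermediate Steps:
s(a) = -1
Q(Y) = Y + 2*Y² (Q(Y) = (Y² + Y²) + Y = 2*Y² + Y = Y + 2*Y²)
j = 2/85 (j = 30/((25*(1 + 2*25))) = 30/((25*(1 + 50))) = 30/((25*51)) = 30/1275 = 30*(1/1275) = 2/85 ≈ 0.023529)
c = 85/2 (c = 1/(2/85) = 85/2 ≈ 42.500)
-c = -1*85/2 = -85/2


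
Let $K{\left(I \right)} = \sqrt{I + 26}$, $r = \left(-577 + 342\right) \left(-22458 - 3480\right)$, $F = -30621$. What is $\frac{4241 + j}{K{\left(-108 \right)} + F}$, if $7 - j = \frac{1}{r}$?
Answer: $- \frac{264293797424273}{1905117956448630} - \frac{25893386639 i \sqrt{82}}{5715353869345890} \approx -0.13873 - 4.1025 \cdot 10^{-5} i$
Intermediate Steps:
$r = 6095430$ ($r = \left(-235\right) \left(-25938\right) = 6095430$)
$j = \frac{42668009}{6095430}$ ($j = 7 - \frac{1}{6095430} = \frac{42668009}{6095430} \approx 7.0$)
$K{\left(I \right)} = \sqrt{26 + I}$
$\frac{4241 + j}{K{\left(-108 \right)} + F} = \frac{4241 + \frac{42668009}{6095430}}{\sqrt{26 - 108} - 30621} = \frac{25893386639}{6095430 \left(\sqrt{-82} - 30621\right)} = \frac{25893386639}{6095430 \left(i \sqrt{82} - 30621\right)} = \frac{25893386639}{6095430 \left(-30621 + i \sqrt{82}\right)}$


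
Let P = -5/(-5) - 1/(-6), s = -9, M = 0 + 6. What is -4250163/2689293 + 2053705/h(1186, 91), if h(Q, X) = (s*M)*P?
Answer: -39172214474/1201599 ≈ -32600.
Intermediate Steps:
M = 6
P = 7/6 (P = -5*(-⅕) - 1*(-⅙) = 1 + ⅙ = 7/6 ≈ 1.1667)
h(Q, X) = -63 (h(Q, X) = -9*6*(7/6) = -54*7/6 = -63)
-4250163/2689293 + 2053705/h(1186, 91) = -4250163/2689293 + 2053705/(-63) = -4250163*1/2689293 + 2053705*(-1/63) = -30143/19073 - 2053705/63 = -39172214474/1201599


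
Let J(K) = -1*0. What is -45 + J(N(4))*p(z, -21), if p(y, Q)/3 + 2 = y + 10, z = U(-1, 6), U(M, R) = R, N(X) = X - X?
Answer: -45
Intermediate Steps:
N(X) = 0
z = 6
p(y, Q) = 24 + 3*y (p(y, Q) = -6 + 3*(y + 10) = -6 + 3*(10 + y) = -6 + (30 + 3*y) = 24 + 3*y)
J(K) = 0
-45 + J(N(4))*p(z, -21) = -45 + 0*(24 + 3*6) = -45 + 0*(24 + 18) = -45 + 0*42 = -45 + 0 = -45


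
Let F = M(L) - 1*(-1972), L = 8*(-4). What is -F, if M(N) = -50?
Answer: -1922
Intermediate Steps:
L = -32
F = 1922 (F = -50 - 1*(-1972) = -50 + 1972 = 1922)
-F = -1*1922 = -1922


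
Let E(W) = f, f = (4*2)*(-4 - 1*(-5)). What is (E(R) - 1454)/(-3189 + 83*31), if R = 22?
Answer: 723/308 ≈ 2.3474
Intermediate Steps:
f = 8 (f = 8*(-4 + 5) = 8*1 = 8)
E(W) = 8
(E(R) - 1454)/(-3189 + 83*31) = (8 - 1454)/(-3189 + 83*31) = -1446/(-3189 + 2573) = -1446/(-616) = -1446*(-1/616) = 723/308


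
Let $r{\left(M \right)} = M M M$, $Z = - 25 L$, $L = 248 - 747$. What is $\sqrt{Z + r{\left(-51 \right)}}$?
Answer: $4 i \sqrt{7511} \approx 346.66 i$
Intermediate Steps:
$L = -499$ ($L = 248 - 747 = -499$)
$Z = 12475$ ($Z = \left(-25\right) \left(-499\right) = 12475$)
$r{\left(M \right)} = M^{3}$ ($r{\left(M \right)} = M^{2} M = M^{3}$)
$\sqrt{Z + r{\left(-51 \right)}} = \sqrt{12475 + \left(-51\right)^{3}} = \sqrt{12475 - 132651} = \sqrt{-120176} = 4 i \sqrt{7511}$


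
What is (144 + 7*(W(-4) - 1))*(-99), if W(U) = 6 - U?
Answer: -20493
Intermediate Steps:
(144 + 7*(W(-4) - 1))*(-99) = (144 + 7*((6 - 1*(-4)) - 1))*(-99) = (144 + 7*((6 + 4) - 1))*(-99) = (144 + 7*(10 - 1))*(-99) = (144 + 7*9)*(-99) = (144 + 63)*(-99) = 207*(-99) = -20493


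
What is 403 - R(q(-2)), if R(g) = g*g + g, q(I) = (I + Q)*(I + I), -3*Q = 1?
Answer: 2759/9 ≈ 306.56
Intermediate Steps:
Q = -⅓ (Q = -⅓*1 = -⅓ ≈ -0.33333)
q(I) = 2*I*(-⅓ + I) (q(I) = (I - ⅓)*(I + I) = (-⅓ + I)*(2*I) = 2*I*(-⅓ + I))
R(g) = g + g² (R(g) = g² + g = g + g²)
403 - R(q(-2)) = 403 - (⅔)*(-2)*(-1 + 3*(-2))*(1 + (⅔)*(-2)*(-1 + 3*(-2))) = 403 - (⅔)*(-2)*(-1 - 6)*(1 + (⅔)*(-2)*(-1 - 6)) = 403 - (⅔)*(-2)*(-7)*(1 + (⅔)*(-2)*(-7)) = 403 - 28*(1 + 28/3)/3 = 403 - 28*31/(3*3) = 403 - 1*868/9 = 403 - 868/9 = 2759/9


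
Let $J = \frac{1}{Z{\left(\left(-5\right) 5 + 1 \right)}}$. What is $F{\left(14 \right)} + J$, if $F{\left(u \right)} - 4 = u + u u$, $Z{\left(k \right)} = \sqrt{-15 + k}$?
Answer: $214 - \frac{i \sqrt{39}}{39} \approx 214.0 - 0.16013 i$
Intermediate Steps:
$J = - \frac{i \sqrt{39}}{39}$ ($J = \frac{1}{\sqrt{-15 + \left(\left(-5\right) 5 + 1\right)}} = \frac{1}{\sqrt{-15 + \left(-25 + 1\right)}} = \frac{1}{\sqrt{-15 - 24}} = \frac{1}{\sqrt{-39}} = \frac{1}{i \sqrt{39}} = - \frac{i \sqrt{39}}{39} \approx - 0.16013 i$)
$F{\left(u \right)} = 4 + u + u^{2}$ ($F{\left(u \right)} = 4 + \left(u + u u\right) = 4 + \left(u + u^{2}\right) = 4 + u + u^{2}$)
$F{\left(14 \right)} + J = \left(4 + 14 + 14^{2}\right) - \frac{i \sqrt{39}}{39} = \left(4 + 14 + 196\right) - \frac{i \sqrt{39}}{39} = 214 - \frac{i \sqrt{39}}{39}$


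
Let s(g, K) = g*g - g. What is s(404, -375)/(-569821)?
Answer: -162812/569821 ≈ -0.28572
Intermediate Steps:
s(g, K) = g² - g
s(404, -375)/(-569821) = (404*(-1 + 404))/(-569821) = (404*403)*(-1/569821) = 162812*(-1/569821) = -162812/569821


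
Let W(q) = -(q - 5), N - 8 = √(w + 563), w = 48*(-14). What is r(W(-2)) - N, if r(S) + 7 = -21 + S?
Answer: -29 - I*√109 ≈ -29.0 - 10.44*I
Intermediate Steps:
w = -672
N = 8 + I*√109 (N = 8 + √(-672 + 563) = 8 + √(-109) = 8 + I*√109 ≈ 8.0 + 10.44*I)
W(q) = 5 - q (W(q) = -(-5 + q) = 5 - q)
r(S) = -28 + S (r(S) = -7 + (-21 + S) = -28 + S)
r(W(-2)) - N = (-28 + (5 - 1*(-2))) - (8 + I*√109) = (-28 + (5 + 2)) + (-8 - I*√109) = (-28 + 7) + (-8 - I*√109) = -21 + (-8 - I*√109) = -29 - I*√109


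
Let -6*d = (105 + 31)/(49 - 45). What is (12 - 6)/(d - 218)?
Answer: -18/671 ≈ -0.026826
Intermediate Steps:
d = -17/3 (d = -(105 + 31)/(6*(49 - 45)) = -68/(3*4) = -⅙*34 = -17/3 ≈ -5.6667)
(12 - 6)/(d - 218) = (12 - 6)/(-17/3 - 218) = 6/(-671/3) = 6*(-3/671) = -18/671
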